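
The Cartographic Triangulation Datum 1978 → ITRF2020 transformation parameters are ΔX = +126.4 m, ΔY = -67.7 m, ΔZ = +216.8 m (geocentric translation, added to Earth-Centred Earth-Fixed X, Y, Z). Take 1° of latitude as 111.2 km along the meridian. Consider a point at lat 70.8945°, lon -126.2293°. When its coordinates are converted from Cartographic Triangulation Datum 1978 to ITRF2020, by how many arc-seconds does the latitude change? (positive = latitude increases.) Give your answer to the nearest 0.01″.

Δφ = 2.91″

sin φ = 0.944917, cos φ = 0.327309, sin λ = -0.806658, cos λ = -0.591018.
North component: ΔN = −sin φ cos λ·ΔX − sin φ sin λ·ΔY + cos φ·ΔZ = −(0.944917)(-0.591018)(126.4) − (0.944917)(-0.806658)(-67.7) + (0.327309)(216.8) = 89.95 m.
1° of latitude spans 111200 m, so Δφ = 89.95 / 111200 × 3600 = 2.912″.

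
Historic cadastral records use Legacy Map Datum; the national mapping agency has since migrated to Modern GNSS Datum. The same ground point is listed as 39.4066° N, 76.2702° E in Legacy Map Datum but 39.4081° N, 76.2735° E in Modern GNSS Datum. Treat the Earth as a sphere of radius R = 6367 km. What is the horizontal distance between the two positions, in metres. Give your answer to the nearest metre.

Δφ = 39.4081° − 39.4066° = +0.0015°; Δλ = 76.2735° − 76.2702° = +0.0033°.
1° along a meridian = πR/180 = 111125 m.
ΔN = Δφ × 111125 = 166.7 m; ΔE = Δλ × 111125 × cos(39.4066°) = +0.0033 × 111125 × 0.772660 = 283.3 m.
Distance = √(ΔE² + ΔN²) = √(283.3² + 166.7²) = 328.7 m.

329 m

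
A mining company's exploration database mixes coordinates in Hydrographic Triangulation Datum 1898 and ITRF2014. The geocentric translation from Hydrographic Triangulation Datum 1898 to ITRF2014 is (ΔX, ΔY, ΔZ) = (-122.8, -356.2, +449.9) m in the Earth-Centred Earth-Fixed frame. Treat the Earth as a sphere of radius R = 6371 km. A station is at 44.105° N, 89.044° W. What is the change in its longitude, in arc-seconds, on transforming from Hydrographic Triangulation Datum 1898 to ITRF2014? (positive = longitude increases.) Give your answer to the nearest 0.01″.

sin φ = 0.695975, cos φ = 0.718066, sin λ = -0.999861, cos λ = 0.016685.
East component: ΔE = −sin λ·ΔX + cos λ·ΔY = −(-0.999861)(-122.8) + (0.016685)(-356.2) = -128.73 m.
1° of latitude spans πR/180 = 111195 m; at latitude φ, 1° of longitude spans that × cos φ = 79845.2 m, so Δλ = -128.73 / 79845.2 × 3600 = -5.804″.

Δλ = -5.80″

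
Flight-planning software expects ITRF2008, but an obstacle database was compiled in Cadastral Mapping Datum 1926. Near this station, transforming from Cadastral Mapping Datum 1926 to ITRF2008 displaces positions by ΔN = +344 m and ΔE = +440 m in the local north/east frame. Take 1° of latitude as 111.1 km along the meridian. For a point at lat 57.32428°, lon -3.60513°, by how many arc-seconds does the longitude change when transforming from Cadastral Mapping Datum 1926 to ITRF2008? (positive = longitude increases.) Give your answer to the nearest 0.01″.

Δλ = 26.41″

At latitude 57.32428°, cos φ = 0.539884.
1° of longitude at this latitude = 111.1 × cos φ = 59.98 km, so Δλ = 440.0 / 59981.1 = 0.0073356° = 26.408″.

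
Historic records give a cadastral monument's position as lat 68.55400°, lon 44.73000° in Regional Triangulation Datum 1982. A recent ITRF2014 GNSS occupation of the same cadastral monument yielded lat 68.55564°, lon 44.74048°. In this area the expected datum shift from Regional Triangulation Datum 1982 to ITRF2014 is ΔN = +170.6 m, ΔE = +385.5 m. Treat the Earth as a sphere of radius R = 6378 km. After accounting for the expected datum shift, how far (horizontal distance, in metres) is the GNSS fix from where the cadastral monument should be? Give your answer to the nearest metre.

43 m

Observed coordinate differences: Δφ = +0.00164°, Δλ = +0.01048°.
Converting to metres (1° lat = 111317 m, cos φ = 0.365624): observed ΔN = 182.6 m, observed ΔE = 426.5 m.
Subtracting the expected shift leaves a residual of 182.6 − (170.6) = 12.0 m north and 426.5 − (385.5) = 41.0 m east.
Residual distance = √(12.0² + 41.0²) = 42.7 m.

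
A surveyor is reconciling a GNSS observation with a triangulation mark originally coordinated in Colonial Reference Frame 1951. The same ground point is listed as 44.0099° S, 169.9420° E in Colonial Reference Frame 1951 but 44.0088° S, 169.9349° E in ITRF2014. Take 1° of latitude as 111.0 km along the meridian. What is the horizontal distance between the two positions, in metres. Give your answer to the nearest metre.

Δφ = -44.0088° − -44.0099° = +0.0011°; Δλ = 169.9349° − 169.9420° = -0.0071°.
ΔN = Δφ × 111000 = 122.1 m; ΔE = Δλ × 111000 × cos(-44.0099°) = -0.0071 × 111000 × 0.719220 = -566.8 m.
Distance = √(ΔE² + ΔN²) = √((-566.8)² + 122.1²) = 579.8 m.

580 m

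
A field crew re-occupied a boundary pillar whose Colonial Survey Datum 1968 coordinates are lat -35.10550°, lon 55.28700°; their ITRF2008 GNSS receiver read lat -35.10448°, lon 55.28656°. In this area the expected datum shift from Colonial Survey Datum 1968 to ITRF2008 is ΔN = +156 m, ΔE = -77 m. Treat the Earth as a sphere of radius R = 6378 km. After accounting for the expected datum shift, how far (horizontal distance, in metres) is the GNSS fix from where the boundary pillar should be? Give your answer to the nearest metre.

Observed coordinate differences: Δφ = +0.00102°, Δλ = -0.00044°.
Converting to metres (1° lat = 111317 m, cos φ = 0.818095): observed ΔN = 113.5 m, observed ΔE = -40.1 m.
Subtracting the expected shift leaves a residual of 113.5 − (156) = -42.5 m north and -40.1 − (-77) = 36.9 m east.
Residual distance = √((-42.5)² + 36.9²) = 56.3 m.

56 m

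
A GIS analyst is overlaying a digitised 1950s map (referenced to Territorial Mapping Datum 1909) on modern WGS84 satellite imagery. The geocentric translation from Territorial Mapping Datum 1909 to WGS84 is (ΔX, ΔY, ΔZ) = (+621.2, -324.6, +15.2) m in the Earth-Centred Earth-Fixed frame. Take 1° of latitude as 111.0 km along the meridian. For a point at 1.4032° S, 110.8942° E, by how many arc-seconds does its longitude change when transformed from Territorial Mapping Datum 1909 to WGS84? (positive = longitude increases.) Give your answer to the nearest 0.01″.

sin φ = -0.024488, cos φ = 0.999700, sin λ = 0.934241, cos λ = -0.356643.
East component: ΔE = −sin λ·ΔX + cos λ·ΔY = −(0.934241)(621.2) + (-0.356643)(-324.6) = -464.58 m.
1° of latitude spans 111000 m; at latitude φ, 1° of longitude spans that × cos φ = 110966.7 m, so Δλ = -464.58 / 110966.7 × 3600 = -15.072″.

Δλ = -15.07″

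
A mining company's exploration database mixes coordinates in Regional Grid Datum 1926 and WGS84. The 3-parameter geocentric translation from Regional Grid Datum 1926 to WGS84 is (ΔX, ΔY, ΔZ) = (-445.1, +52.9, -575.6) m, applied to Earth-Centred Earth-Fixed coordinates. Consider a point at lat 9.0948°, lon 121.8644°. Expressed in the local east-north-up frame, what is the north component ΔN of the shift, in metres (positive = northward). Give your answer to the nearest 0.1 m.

The local north axis is (−sin φ cos λ, −sin φ sin λ, cos φ), giving ΔN = -37.142 − 7.102 − 568.364 = -612.61 m.

ΔN = -612.6 m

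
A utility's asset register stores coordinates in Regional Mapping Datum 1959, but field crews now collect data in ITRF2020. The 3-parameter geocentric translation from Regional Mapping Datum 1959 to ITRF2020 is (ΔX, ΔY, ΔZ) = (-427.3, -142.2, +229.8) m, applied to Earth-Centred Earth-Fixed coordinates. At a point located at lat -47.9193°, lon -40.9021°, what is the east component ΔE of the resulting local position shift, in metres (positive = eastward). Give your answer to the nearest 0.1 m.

At φ = -47.9193°, λ = -40.9021°: sin φ = -0.742202, cos φ = 0.670177, sin λ = -0.654769, cos λ = 0.755829.
ΔE = −sin λ·ΔX + cos λ·ΔY = −(-0.654769)·(-427.3) + (0.755829)·(-142.2) = -387.26 m.

ΔE = -387.3 m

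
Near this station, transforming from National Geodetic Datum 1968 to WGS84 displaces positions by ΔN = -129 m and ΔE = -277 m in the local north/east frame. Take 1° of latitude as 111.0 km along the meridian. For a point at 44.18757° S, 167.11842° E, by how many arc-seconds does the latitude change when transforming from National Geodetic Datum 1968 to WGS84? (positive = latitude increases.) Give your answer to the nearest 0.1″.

1° of latitude = 111.0 km, so Δφ = -129.0 / 111000 = -0.0011622° = -4.184″.

Δφ = -4.2″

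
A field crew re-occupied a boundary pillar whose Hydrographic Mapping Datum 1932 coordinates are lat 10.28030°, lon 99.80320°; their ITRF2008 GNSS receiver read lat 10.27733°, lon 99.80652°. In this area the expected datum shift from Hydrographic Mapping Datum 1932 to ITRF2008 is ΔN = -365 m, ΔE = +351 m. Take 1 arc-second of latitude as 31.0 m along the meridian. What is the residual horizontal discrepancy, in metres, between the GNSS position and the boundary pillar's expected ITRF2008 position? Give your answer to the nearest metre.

36 m

Observed coordinate differences: Δφ = -0.00297°, Δλ = +0.00332°.
Converting to metres (1° lat = 111600 m, cos φ = 0.983946): observed ΔN = -331.5 m, observed ΔE = 364.6 m.
Subtracting the expected shift leaves a residual of -331.5 − (-365) = 33.5 m north and 364.6 − (351) = 13.6 m east.
Residual distance = √(33.5² + 13.6²) = 36.2 m.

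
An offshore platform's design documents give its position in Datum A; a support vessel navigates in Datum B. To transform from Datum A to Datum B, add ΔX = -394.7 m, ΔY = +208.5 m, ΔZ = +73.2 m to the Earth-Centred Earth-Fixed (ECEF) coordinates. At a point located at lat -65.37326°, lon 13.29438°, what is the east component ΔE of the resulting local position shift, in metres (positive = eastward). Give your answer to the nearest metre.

At φ = -65.37326°, λ = 13.29438°: sin φ = -0.909042, cos φ = 0.416705, sin λ = 0.229954, cos λ = 0.973201.
ΔE = −sin λ·ΔX + cos λ·ΔY = −(0.229954)·(-394.7) + (0.973201)·(208.5) = 293.68 m.

ΔE = 294 m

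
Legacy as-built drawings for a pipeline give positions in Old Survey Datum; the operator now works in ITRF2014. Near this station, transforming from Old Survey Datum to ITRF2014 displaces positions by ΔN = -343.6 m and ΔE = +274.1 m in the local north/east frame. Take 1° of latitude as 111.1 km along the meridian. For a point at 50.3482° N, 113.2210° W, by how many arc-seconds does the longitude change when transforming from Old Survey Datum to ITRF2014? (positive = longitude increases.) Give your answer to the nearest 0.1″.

At latitude 50.3482°, cos φ = 0.638120.
1° of longitude at this latitude = 111.1 × cos φ = 70.90 km, so Δλ = 274.1 / 70895.2 = 0.0038663° = 13.919″.

Δλ = 13.9″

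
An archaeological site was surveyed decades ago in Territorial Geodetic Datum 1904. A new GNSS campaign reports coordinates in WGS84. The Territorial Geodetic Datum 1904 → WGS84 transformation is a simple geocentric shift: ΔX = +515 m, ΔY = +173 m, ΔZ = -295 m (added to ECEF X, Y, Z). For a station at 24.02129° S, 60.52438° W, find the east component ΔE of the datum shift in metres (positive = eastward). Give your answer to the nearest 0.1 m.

ΔE = 533.5 m

At φ = -24.02129°, λ = -60.52438°: sin φ = -0.407076, cos φ = 0.913394, sin λ = -0.870565, cos λ = 0.492053.
ΔE = −sin λ·ΔX + cos λ·ΔY = −(-0.870565)·(515) + (0.492053)·(173) = 533.47 m.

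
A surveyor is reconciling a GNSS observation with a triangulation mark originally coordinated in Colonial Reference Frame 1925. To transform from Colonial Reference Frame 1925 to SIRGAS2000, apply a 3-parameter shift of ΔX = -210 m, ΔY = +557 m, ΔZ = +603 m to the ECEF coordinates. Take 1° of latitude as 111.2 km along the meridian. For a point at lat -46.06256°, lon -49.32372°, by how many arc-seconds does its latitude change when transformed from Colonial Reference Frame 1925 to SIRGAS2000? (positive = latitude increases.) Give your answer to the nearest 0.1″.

Δφ = 0.5″

sin φ = -0.720098, cos φ = 0.693873, sin λ = -0.758404, cos λ = 0.651784.
North component: ΔN = −sin φ cos λ·ΔX − sin φ sin λ·ΔY + cos φ·ΔZ = −(-0.720098)(0.651784)(-210) − (-0.720098)(-0.758404)(557) + (0.693873)(603) = 15.65 m.
1° of latitude spans 111200 m, so Δφ = 15.65 / 111200 × 3600 = 0.507″.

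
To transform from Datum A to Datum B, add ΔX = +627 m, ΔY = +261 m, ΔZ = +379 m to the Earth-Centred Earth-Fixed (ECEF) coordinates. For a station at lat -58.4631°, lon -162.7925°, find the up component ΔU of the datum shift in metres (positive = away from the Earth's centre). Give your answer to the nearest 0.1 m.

ΔU = -676.7 m

The local up (radial) axis is (cos φ cos λ, cos φ sin λ, sin φ), giving ΔU = -313.272 − 40.386 − 323.023 = -676.68 m.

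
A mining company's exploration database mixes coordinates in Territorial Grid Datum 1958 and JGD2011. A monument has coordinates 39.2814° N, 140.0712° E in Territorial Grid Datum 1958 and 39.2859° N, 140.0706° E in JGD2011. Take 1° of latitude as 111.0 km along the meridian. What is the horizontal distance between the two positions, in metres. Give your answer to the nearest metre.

502 m

Δφ = 39.2859° − 39.2814° = +0.0045°; Δλ = 140.0706° − 140.0712° = -0.0006°.
ΔN = Δφ × 111000 = 499.5 m; ΔE = Δλ × 111000 × cos(39.2814°) = -0.0006 × 111000 × 0.774046 = -51.6 m.
Distance = √(ΔE² + ΔN²) = √((-51.6)² + 499.5²) = 502.2 m.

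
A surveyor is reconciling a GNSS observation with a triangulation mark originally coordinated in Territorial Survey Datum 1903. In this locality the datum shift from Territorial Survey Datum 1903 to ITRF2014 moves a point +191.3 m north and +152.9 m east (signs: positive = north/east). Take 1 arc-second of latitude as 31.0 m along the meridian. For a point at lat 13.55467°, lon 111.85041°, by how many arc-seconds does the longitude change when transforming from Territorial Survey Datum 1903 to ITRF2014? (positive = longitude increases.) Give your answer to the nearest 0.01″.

Δλ = 5.07″

At latitude 13.55467°, cos φ = 0.972147.
1″ of longitude at this latitude = 31.00 × cos φ = 30.1365 m, so Δλ = 152.9 / 30.1365 = 5.074″.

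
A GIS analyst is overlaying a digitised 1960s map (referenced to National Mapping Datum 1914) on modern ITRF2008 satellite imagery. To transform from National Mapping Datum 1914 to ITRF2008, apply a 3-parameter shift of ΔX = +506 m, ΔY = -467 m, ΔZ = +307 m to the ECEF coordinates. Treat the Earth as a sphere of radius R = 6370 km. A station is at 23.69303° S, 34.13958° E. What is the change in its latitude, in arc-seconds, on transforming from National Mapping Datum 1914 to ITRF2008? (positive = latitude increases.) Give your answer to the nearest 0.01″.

Δφ = 11.14″

sin φ = -0.401836, cos φ = 0.915711, sin λ = 0.561211, cos λ = 0.827673.
North component: ΔN = −sin φ cos λ·ΔX − sin φ sin λ·ΔY + cos φ·ΔZ = −(-0.401836)(0.827673)(506) − (-0.401836)(0.561211)(-467) + (0.915711)(307) = 344.10 m.
1° of latitude spans πR/180 = 111177 m, so Δφ = 344.10 / 111177 × 3600 = 11.142″.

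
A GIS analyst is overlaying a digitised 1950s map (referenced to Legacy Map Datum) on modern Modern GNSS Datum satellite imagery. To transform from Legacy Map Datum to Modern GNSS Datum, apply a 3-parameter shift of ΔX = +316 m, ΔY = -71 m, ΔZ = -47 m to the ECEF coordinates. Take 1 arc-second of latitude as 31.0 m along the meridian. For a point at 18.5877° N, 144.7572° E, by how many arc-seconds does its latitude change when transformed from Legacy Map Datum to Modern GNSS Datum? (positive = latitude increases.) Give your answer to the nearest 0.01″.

Δφ = 1.64″

sin φ = 0.318756, cos φ = 0.947837, sin λ = 0.577043, cos λ = -0.816714.
North component: ΔN = −sin φ cos λ·ΔX − sin φ sin λ·ΔY + cos φ·ΔZ = −(0.318756)(-0.816714)(316) − (0.318756)(0.577043)(-71) + (0.947837)(-47) = 50.78 m.
1° of latitude spans 3600 × 31.00 = 111600 m, so Δφ = 50.78 / 111600 × 3600 = 1.638″.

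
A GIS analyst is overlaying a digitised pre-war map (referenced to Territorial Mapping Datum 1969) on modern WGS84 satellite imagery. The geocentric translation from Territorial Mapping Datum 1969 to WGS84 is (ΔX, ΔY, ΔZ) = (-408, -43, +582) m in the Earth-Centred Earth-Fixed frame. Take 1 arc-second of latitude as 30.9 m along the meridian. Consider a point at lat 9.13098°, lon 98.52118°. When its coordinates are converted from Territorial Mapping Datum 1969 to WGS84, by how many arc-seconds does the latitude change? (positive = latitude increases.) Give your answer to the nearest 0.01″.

Δφ = 18.50″

sin φ = 0.158692, cos φ = 0.987328, sin λ = 0.988961, cos λ = -0.148175.
North component: ΔN = −sin φ cos λ·ΔX − sin φ sin λ·ΔY + cos φ·ΔZ = −(0.158692)(-0.148175)(-408) − (0.158692)(0.988961)(-43) + (0.987328)(582) = 571.78 m.
1° of latitude spans 3600 × 30.90 = 111240 m, so Δφ = 571.78 / 111240 × 3600 = 18.504″.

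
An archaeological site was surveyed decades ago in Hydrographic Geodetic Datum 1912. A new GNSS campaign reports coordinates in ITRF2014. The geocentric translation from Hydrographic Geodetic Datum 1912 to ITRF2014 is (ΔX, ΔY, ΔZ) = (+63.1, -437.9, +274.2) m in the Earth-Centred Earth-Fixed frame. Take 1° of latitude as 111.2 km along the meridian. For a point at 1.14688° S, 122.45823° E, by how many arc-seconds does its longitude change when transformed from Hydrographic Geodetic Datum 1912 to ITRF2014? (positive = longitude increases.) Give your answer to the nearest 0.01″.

sin φ = -0.020015, cos φ = 0.999800, sin λ = 0.843783, cos λ = -0.536685.
East component: ΔE = −sin λ·ΔX + cos λ·ΔY = −(0.843783)(63.1) + (-0.536685)(-437.9) = 181.77 m.
1° of latitude spans 111200 m; at latitude φ, 1° of longitude spans that × cos φ = 111177.7 m, so Δλ = 181.77 / 111177.7 × 3600 = 5.886″.

Δλ = 5.89″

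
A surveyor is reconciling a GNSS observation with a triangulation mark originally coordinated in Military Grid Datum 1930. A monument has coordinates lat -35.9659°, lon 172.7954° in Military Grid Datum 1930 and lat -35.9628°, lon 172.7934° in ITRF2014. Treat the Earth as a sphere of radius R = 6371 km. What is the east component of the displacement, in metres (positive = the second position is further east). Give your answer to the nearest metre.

ΔE = -180 m

Δφ = -35.9628° − -35.9659° = +0.0031°; Δλ = 172.7934° − 172.7954° = -0.0020°.
1° along a meridian = πR/180 = 111195 m.
ΔN = Δφ × 111195 = 344.7 m; ΔE = Δλ × 111195 × cos(-35.9659°) = -0.0020 × 111195 × 0.809367 = -180.0 m.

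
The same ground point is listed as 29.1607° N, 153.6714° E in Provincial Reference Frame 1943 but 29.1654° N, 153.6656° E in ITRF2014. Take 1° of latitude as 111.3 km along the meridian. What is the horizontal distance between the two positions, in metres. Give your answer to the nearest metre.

Δφ = 29.1654° − 29.1607° = +0.0047°; Δλ = 153.6656° − 153.6714° = -0.0058°.
ΔN = Δφ × 111300 = 523.1 m; ΔE = Δλ × 111300 × cos(29.1607°) = -0.0058 × 111300 × 0.873257 = -563.7 m.
Distance = √(ΔE² + ΔN²) = √((-563.7)² + 523.1²) = 769.0 m.

769 m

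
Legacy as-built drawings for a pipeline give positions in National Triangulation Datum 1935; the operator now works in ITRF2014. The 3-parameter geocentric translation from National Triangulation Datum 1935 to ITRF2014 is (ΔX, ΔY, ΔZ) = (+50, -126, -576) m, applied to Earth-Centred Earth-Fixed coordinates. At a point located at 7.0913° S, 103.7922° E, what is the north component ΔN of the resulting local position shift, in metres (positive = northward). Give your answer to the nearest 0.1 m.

ΔN = -588.2 m

The local north axis is (−sin φ cos λ, −sin φ sin λ, cos φ), giving ΔN = -1.472 − 15.106 − 571.594 = -588.17 m.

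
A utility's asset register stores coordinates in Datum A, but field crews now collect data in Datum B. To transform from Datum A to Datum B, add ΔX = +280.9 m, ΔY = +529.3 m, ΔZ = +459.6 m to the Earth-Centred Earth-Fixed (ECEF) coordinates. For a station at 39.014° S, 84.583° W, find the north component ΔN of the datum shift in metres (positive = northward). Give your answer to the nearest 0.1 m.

ΔN = 42.1 m

The local north axis is (−sin φ cos λ, −sin φ sin λ, cos φ), giving ΔN = 16.693 − 331.712 + 357.106 = 42.09 m.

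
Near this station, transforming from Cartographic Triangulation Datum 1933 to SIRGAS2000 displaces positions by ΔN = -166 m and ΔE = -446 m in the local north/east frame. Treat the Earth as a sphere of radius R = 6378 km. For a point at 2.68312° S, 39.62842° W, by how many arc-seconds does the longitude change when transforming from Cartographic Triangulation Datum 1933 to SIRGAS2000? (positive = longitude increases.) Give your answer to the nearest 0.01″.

Δλ = -14.44″

At latitude -2.68312°, cos φ = 0.998904.
One radian of longitude at latitude φ spans R cos φ, so Δλ = ΔE / (R cos φ) = -446.0 / (6378000 × 0.998904) = -7.0005e-05 rad = -14.439″.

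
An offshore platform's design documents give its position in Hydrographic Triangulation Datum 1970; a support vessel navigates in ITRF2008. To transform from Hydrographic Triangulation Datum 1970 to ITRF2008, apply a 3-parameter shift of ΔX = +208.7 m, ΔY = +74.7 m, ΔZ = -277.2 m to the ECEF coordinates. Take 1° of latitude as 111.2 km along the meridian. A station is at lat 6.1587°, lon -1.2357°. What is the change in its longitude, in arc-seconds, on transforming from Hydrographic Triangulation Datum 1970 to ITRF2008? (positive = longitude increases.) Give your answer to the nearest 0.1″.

Δλ = 2.6″

sin φ = 0.107283, cos φ = 0.994229, sin λ = -0.021565, cos λ = 0.999767.
East component: ΔE = −sin λ·ΔX + cos λ·ΔY = −(-0.021565)(208.7) + (0.999767)(74.7) = 79.18 m.
1° of latitude spans 111200 m; at latitude φ, 1° of longitude spans that × cos φ = 110558.2 m, so Δλ = 79.18 / 110558.2 × 3600 = 2.578″.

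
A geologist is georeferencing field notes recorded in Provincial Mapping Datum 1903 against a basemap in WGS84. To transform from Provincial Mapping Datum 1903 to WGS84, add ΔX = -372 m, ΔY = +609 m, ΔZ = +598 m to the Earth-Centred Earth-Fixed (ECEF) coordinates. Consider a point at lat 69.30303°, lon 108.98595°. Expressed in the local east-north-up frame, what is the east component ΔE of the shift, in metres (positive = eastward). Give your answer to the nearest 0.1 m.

ΔE = 153.6 m

The local east axis at (φ, λ) is (−sin λ, cos λ, 0), so ΔE = −sin(108.98595°)·(-372) + cos(108.98595°)·609 = 153.63 m.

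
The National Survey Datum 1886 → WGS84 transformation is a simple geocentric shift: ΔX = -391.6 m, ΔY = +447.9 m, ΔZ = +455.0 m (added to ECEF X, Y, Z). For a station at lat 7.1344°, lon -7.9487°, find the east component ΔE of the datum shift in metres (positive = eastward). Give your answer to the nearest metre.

At φ = 7.1344°, λ = -7.9487°: sin φ = 0.124197, cos φ = 0.992258, sin λ = -0.138286, cos λ = 0.990392.
ΔE = −sin λ·ΔX + cos λ·ΔY = −(-0.138286)·(-391.6) + (0.990392)·(447.9) = 389.44 m.

ΔE = 389 m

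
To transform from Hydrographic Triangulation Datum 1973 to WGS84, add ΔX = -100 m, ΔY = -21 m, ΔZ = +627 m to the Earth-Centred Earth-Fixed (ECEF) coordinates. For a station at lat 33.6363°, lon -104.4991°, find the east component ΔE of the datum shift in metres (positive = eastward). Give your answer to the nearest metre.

ΔE = -92 m

The local east axis at (φ, λ) is (−sin λ, cos λ, 0), so ΔE = −sin(-104.4991°)·(-100) + cos(-104.4991°)·(-21) = -91.56 m.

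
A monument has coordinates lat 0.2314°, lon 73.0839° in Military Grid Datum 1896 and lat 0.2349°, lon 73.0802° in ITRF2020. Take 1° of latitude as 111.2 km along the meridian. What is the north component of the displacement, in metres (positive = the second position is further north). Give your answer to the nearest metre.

Δφ = 0.2349° − 0.2314° = +0.0035°; Δλ = 73.0802° − 73.0839° = -0.0037°.
ΔN = Δφ × 111200 = 389.2 m; ΔE = Δλ × 111200 × cos(0.2314°) = -0.0037 × 111200 × 0.999992 = -411.4 m.

ΔN = 389 m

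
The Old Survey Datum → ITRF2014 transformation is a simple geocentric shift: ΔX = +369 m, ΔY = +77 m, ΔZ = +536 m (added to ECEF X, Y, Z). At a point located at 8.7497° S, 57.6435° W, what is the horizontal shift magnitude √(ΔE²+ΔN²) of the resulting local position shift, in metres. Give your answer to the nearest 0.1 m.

653.4 m

At φ = -8.7497°, λ = -57.6435°: sin φ = -0.152118, cos φ = 0.988362, sin λ = -0.844734, cos λ = 0.535186.
ΔE = −sin λ·ΔX + cos λ·ΔY = −(-0.844734)·(369) + (0.535186)·(77) = 352.92 m.
ΔN = −sin φ cos λ·ΔX − sin φ sin λ·ΔY + cos φ·ΔZ = −(-0.152118)(0.535186)(369) − (-0.152118)(-0.844734)(77) + (0.988362)(536) = 549.91 m.
Horizontal magnitude = √(ΔE² + ΔN²) = √(352.92² + 549.91²) = 653.41 m.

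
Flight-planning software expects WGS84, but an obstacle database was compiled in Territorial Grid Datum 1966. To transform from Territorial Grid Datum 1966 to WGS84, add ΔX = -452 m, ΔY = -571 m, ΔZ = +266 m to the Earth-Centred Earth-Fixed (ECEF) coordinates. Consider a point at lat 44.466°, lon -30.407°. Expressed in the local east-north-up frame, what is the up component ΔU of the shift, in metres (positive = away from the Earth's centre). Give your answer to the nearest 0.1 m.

ΔU = 114.4 m

The local up (radial) axis is (cos φ cos λ, cos φ sin λ, sin φ), giving ΔU = -278.207 + 206.253 + 186.329 = 114.38 m.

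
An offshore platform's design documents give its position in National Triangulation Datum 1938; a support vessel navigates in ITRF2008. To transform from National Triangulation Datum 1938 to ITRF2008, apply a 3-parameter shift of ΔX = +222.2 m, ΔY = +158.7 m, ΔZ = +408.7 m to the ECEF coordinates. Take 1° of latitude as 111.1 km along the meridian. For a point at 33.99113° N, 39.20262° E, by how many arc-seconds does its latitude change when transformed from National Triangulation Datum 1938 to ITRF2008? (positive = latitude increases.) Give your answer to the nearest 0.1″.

Δφ = 6.0″

sin φ = 0.559065, cos φ = 0.829124, sin λ = 0.632065, cos λ = 0.774916.
North component: ΔN = −sin φ cos λ·ΔX − sin φ sin λ·ΔY + cos φ·ΔZ = −(0.559065)(0.774916)(222.2) − (0.559065)(0.632065)(158.7) + (0.829124)(408.7) = 186.52 m.
1° of latitude spans 111100 m, so Δφ = 186.52 / 111100 × 3600 = 6.044″.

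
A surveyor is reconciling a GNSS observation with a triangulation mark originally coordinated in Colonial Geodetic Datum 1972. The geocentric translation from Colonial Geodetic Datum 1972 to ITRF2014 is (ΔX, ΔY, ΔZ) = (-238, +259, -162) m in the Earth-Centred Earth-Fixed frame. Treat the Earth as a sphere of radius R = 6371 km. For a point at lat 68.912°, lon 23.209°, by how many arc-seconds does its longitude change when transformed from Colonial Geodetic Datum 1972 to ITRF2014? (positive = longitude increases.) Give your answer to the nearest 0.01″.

Δλ = 29.86″

sin φ = 0.933029, cos φ = 0.359801, sin λ = 0.394086, cos λ = 0.919073.
East component: ΔE = −sin λ·ΔX + cos λ·ΔY = −(0.394086)(-238) + (0.919073)(259) = 331.83 m.
1° of latitude spans πR/180 = 111195 m; at latitude φ, 1° of longitude spans that × cos φ = 40008.1 m, so Δλ = 331.83 / 40008.1 × 3600 = 29.859″.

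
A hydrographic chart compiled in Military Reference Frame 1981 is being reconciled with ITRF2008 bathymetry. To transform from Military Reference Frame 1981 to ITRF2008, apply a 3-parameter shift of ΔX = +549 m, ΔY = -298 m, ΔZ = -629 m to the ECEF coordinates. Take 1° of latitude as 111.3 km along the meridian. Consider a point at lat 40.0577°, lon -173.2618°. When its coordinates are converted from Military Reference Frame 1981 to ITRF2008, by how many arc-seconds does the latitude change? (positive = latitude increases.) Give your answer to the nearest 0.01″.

Δφ = -4.95″

sin φ = 0.643559, cos φ = 0.765397, sin λ = -0.117333, cos λ = -0.993093.
North component: ΔN = −sin φ cos λ·ΔX − sin φ sin λ·ΔY + cos φ·ΔZ = −(0.643559)(-0.993093)(549) − (0.643559)(-0.117333)(-298) + (0.765397)(-629) = -153.06 m.
1° of latitude spans 111300 m, so Δφ = -153.06 / 111300 × 3600 = -4.951″.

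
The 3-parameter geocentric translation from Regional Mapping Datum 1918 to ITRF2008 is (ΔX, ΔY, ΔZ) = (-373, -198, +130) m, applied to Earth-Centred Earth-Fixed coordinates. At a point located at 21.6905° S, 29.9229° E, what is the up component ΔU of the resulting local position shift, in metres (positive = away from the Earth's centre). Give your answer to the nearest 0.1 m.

ΔU = -440.2 m

The local up (radial) axis is (cos φ cos λ, cos φ sin λ, sin φ), giving ΔU = -300.388 − 91.776 − 48.047 = -440.21 m.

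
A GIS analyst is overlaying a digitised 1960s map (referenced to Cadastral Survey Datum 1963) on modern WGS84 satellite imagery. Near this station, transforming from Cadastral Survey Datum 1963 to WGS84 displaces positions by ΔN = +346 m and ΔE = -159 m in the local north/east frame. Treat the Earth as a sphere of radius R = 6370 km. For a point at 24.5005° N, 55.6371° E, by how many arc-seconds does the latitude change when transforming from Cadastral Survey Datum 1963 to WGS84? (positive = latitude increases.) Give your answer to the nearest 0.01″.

On a sphere of radius R, 1 rad of latitude = R, so Δφ = ΔN / R = 346.0 / 6370000 = 5.4317e-05 rad = 11.204″.

Δφ = 11.20″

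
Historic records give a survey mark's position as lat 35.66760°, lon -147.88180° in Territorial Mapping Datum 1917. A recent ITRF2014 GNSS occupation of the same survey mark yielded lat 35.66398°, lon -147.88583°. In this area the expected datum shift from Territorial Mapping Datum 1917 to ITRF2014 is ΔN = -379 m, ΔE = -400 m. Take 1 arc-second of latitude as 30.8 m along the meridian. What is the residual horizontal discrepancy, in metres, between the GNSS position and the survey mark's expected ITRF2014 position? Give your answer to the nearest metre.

Observed coordinate differences: Δφ = -0.00362°, Δλ = -0.00403°.
Converting to metres (1° lat = 110880 m, cos φ = 0.812413): observed ΔN = -401.4 m, observed ΔE = -363.0 m.
Subtracting the expected shift leaves a residual of -401.4 − (-379) = -22.4 m north and -363.0 − (-400) = 37.0 m east.
Residual distance = √((-22.4)² + 37.0²) = 43.2 m.

43 m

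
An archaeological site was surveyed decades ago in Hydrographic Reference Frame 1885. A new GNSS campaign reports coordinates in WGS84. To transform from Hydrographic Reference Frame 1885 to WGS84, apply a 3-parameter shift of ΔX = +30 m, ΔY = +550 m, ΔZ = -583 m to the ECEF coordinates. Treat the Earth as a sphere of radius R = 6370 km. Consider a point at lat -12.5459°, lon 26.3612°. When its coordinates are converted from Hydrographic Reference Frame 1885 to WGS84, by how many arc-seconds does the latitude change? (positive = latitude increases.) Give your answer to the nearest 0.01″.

sin φ = -0.217222, cos φ = 0.976122, sin λ = 0.444029, cos λ = 0.896013.
North component: ΔN = −sin φ cos λ·ΔX − sin φ sin λ·ΔY + cos φ·ΔZ = −(-0.217222)(0.896013)(30) − (-0.217222)(0.444029)(550) + (0.976122)(-583) = -510.19 m.
1° of latitude spans πR/180 = 111177 m, so Δφ = -510.19 / 111177 × 3600 = -16.520″.

Δφ = -16.52″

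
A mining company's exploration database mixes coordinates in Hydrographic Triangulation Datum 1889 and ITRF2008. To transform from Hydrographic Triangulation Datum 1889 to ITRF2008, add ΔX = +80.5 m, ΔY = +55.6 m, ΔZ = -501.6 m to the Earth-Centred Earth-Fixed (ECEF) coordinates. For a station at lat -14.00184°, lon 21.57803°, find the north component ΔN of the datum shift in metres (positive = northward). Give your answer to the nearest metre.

ΔN = -464 m

At φ = -14.00184°, λ = 21.57803°: sin φ = -0.241953, cos φ = 0.970288, sin λ = 0.367768, cos λ = 0.929918.
ΔN = −sin φ cos λ·ΔX − sin φ sin λ·ΔY + cos φ·ΔZ = −(-0.241953)(0.929918)(80.5) − (-0.241953)(0.367768)(55.6) + (0.970288)(-501.6) = -463.64 m.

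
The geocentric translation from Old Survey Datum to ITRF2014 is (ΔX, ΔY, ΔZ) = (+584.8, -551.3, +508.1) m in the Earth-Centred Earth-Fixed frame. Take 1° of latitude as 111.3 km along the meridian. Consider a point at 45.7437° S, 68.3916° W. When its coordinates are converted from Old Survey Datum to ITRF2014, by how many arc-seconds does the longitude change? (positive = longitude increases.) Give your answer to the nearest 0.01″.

Δλ = 15.79″

sin φ = -0.716225, cos φ = 0.697869, sin λ = -0.929723, cos λ = 0.368261.
East component: ΔE = −sin λ·ΔX + cos λ·ΔY = −(-0.929723)(584.8) + (0.368261)(-551.3) = 340.68 m.
1° of latitude spans 111300 m; at latitude φ, 1° of longitude spans that × cos φ = 77672.8 m, so Δλ = 340.68 / 77672.8 × 3600 = 15.790″.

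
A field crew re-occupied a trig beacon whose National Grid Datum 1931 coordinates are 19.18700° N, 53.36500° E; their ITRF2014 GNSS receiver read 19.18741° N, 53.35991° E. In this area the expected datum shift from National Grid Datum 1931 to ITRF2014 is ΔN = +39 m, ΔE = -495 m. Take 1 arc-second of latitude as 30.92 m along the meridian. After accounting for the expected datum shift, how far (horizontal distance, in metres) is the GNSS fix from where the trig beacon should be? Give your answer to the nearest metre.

41 m

Observed coordinate differences: Δφ = +0.00041°, Δλ = -0.00509°.
Converting to metres (1° lat = 111312 m, cos φ = 0.944451): observed ΔN = 45.6 m, observed ΔE = -535.1 m.
Subtracting the expected shift leaves a residual of 45.6 − (39) = 6.6 m north and -535.1 − (-495) = -40.1 m east.
Residual distance = √(6.6² + (-40.1)²) = 40.7 m.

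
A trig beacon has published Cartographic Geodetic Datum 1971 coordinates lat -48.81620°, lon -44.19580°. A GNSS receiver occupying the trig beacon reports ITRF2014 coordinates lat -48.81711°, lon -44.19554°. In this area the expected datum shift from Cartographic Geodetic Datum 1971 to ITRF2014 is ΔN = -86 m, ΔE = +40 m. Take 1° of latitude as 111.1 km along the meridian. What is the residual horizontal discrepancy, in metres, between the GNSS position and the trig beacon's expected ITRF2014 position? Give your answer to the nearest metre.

Observed coordinate differences: Δφ = -0.00091°, Δλ = +0.00026°.
Converting to metres (1° lat = 111100 m, cos φ = 0.658477): observed ΔN = -101.1 m, observed ΔE = 19.0 m.
Subtracting the expected shift leaves a residual of -101.1 − (-86) = -15.1 m north and 19.0 − (40) = -21.0 m east.
Residual distance = √((-15.1)² + (-21.0)²) = 25.8 m.

26 m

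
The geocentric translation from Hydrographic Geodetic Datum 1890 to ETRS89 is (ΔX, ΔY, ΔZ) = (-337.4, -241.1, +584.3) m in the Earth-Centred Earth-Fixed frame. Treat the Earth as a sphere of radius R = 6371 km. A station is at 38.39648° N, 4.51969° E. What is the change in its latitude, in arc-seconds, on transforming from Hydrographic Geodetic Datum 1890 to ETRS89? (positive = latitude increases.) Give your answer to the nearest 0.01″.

sin φ = 0.621100, cos φ = 0.783732, sin λ = 0.078802, cos λ = 0.996890.
North component: ΔN = −sin φ cos λ·ΔX − sin φ sin λ·ΔY + cos φ·ΔZ = −(0.621100)(0.996890)(-337.4) − (0.621100)(0.078802)(-241.1) + (0.783732)(584.3) = 678.64 m.
1° of latitude spans πR/180 = 111195 m, so Δφ = 678.64 / 111195 × 3600 = 21.971″.

Δφ = 21.97″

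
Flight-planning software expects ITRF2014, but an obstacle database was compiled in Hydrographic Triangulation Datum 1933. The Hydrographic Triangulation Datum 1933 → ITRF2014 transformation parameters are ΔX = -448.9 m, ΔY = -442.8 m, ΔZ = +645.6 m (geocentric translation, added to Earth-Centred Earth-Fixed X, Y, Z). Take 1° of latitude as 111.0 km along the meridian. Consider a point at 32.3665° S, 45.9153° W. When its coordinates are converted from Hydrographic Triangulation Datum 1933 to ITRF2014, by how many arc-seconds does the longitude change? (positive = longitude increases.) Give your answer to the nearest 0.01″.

Δλ = -24.21″

sin φ = -0.535333, cos φ = 0.844641, sin λ = -0.718312, cos λ = 0.695721.
East component: ΔE = −sin λ·ΔX + cos λ·ΔY = −(-0.718312)(-448.9) + (0.695721)(-442.8) = -630.52 m.
1° of latitude spans 111000 m; at latitude φ, 1° of longitude spans that × cos φ = 93755.2 m, so Δλ = -630.52 / 93755.2 × 3600 = -24.210″.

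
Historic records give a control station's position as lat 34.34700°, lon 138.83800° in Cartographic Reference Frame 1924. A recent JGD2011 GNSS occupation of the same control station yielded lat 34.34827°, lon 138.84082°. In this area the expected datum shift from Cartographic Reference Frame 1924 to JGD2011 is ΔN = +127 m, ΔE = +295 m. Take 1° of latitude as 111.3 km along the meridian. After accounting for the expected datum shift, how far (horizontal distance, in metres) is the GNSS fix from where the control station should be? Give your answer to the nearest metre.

Observed coordinate differences: Δφ = +0.00127°, Δλ = +0.00282°.
Converting to metres (1° lat = 111300 m, cos φ = 0.825636): observed ΔN = 141.4 m, observed ΔE = 259.1 m.
Subtracting the expected shift leaves a residual of 141.4 − (127) = 14.4 m north and 259.1 − (295) = -35.9 m east.
Residual distance = √(14.4² + (-35.9)²) = 38.6 m.

39 m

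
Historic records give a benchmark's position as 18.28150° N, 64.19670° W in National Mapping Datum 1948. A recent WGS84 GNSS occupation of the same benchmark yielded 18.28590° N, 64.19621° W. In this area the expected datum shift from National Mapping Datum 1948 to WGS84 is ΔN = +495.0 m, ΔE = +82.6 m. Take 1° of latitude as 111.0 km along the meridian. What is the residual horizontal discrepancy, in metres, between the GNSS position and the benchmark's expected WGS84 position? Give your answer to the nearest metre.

Observed coordinate differences: Δφ = +0.00440°, Δλ = +0.00049°.
Converting to metres (1° lat = 111000 m, cos φ = 0.949527): observed ΔN = 488.4 m, observed ΔE = 51.6 m.
Subtracting the expected shift leaves a residual of 488.4 − (495.0) = -6.6 m north and 51.6 − (82.6) = -31.0 m east.
Residual distance = √((-6.6)² + (-31.0)²) = 31.7 m.

32 m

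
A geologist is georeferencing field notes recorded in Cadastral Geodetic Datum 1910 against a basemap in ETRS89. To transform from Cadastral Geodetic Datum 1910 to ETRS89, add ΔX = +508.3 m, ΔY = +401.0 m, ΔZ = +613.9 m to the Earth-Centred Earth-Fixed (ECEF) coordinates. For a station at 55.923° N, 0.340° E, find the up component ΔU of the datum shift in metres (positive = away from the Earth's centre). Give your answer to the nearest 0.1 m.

ΔU = 794.6 m

The local up (radial) axis is (cos φ cos λ, cos φ sin λ, sin φ), giving ΔU = 284.799 + 1.333 + 508.484 = 794.62 m.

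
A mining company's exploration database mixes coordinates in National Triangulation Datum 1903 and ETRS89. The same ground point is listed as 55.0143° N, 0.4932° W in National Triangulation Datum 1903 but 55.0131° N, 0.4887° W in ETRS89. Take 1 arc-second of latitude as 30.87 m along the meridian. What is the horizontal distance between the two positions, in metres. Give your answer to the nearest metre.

316 m

Δφ = 55.0131° − 55.0143° = -0.0012°; Δλ = -0.4887° − -0.4932° = +0.0045°.
1° of latitude = 3600 × 30.87 = 111132 m.
ΔN = Δφ × 111132 = -133.4 m; ΔE = Δλ × 111132 × cos(55.0143°) = +0.0045 × 111132 × 0.573372 = 286.7 m.
Distance = √(ΔE² + ΔN²) = √(286.7² + (-133.4)²) = 316.2 m.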